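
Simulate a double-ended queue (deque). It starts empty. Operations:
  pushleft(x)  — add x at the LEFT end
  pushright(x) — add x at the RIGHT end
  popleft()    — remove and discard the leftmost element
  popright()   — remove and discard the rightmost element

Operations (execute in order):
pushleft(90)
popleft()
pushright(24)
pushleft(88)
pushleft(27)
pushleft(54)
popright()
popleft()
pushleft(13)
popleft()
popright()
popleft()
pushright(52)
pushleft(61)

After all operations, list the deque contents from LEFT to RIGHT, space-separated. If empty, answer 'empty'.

Answer: 61 52

Derivation:
pushleft(90): [90]
popleft(): []
pushright(24): [24]
pushleft(88): [88, 24]
pushleft(27): [27, 88, 24]
pushleft(54): [54, 27, 88, 24]
popright(): [54, 27, 88]
popleft(): [27, 88]
pushleft(13): [13, 27, 88]
popleft(): [27, 88]
popright(): [27]
popleft(): []
pushright(52): [52]
pushleft(61): [61, 52]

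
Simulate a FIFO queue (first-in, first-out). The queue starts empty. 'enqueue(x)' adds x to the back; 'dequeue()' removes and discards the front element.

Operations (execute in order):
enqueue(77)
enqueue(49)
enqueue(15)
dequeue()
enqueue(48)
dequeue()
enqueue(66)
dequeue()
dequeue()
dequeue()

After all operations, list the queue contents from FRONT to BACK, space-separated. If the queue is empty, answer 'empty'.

enqueue(77): [77]
enqueue(49): [77, 49]
enqueue(15): [77, 49, 15]
dequeue(): [49, 15]
enqueue(48): [49, 15, 48]
dequeue(): [15, 48]
enqueue(66): [15, 48, 66]
dequeue(): [48, 66]
dequeue(): [66]
dequeue(): []

Answer: empty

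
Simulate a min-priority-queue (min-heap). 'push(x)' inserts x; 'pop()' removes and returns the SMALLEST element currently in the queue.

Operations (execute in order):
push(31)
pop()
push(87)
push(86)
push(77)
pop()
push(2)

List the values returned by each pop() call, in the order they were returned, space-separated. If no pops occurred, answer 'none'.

Answer: 31 77

Derivation:
push(31): heap contents = [31]
pop() → 31: heap contents = []
push(87): heap contents = [87]
push(86): heap contents = [86, 87]
push(77): heap contents = [77, 86, 87]
pop() → 77: heap contents = [86, 87]
push(2): heap contents = [2, 86, 87]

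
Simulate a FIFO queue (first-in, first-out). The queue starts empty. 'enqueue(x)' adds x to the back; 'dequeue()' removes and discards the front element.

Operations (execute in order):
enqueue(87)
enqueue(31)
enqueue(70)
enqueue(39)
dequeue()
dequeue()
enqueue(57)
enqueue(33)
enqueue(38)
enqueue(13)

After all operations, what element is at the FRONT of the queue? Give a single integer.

Answer: 70

Derivation:
enqueue(87): queue = [87]
enqueue(31): queue = [87, 31]
enqueue(70): queue = [87, 31, 70]
enqueue(39): queue = [87, 31, 70, 39]
dequeue(): queue = [31, 70, 39]
dequeue(): queue = [70, 39]
enqueue(57): queue = [70, 39, 57]
enqueue(33): queue = [70, 39, 57, 33]
enqueue(38): queue = [70, 39, 57, 33, 38]
enqueue(13): queue = [70, 39, 57, 33, 38, 13]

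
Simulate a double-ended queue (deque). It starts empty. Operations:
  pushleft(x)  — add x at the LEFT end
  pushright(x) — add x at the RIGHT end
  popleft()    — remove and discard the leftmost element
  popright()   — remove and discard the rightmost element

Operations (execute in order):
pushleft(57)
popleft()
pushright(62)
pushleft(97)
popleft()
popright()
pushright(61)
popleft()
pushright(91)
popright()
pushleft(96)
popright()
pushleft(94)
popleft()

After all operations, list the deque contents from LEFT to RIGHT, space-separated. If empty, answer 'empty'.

Answer: empty

Derivation:
pushleft(57): [57]
popleft(): []
pushright(62): [62]
pushleft(97): [97, 62]
popleft(): [62]
popright(): []
pushright(61): [61]
popleft(): []
pushright(91): [91]
popright(): []
pushleft(96): [96]
popright(): []
pushleft(94): [94]
popleft(): []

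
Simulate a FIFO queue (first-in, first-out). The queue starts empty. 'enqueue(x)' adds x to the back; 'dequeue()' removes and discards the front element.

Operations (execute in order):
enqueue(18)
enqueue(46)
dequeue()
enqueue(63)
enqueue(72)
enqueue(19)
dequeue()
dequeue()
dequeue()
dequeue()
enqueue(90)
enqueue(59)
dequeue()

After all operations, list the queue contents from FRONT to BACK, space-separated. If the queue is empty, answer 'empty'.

Answer: 59

Derivation:
enqueue(18): [18]
enqueue(46): [18, 46]
dequeue(): [46]
enqueue(63): [46, 63]
enqueue(72): [46, 63, 72]
enqueue(19): [46, 63, 72, 19]
dequeue(): [63, 72, 19]
dequeue(): [72, 19]
dequeue(): [19]
dequeue(): []
enqueue(90): [90]
enqueue(59): [90, 59]
dequeue(): [59]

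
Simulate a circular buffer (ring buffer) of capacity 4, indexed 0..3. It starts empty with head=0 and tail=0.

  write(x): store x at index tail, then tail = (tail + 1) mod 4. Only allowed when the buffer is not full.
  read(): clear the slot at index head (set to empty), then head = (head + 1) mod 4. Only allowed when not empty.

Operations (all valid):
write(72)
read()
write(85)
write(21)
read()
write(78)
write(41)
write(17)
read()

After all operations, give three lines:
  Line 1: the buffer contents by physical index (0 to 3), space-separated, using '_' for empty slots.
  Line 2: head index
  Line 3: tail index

write(72): buf=[72 _ _ _], head=0, tail=1, size=1
read(): buf=[_ _ _ _], head=1, tail=1, size=0
write(85): buf=[_ 85 _ _], head=1, tail=2, size=1
write(21): buf=[_ 85 21 _], head=1, tail=3, size=2
read(): buf=[_ _ 21 _], head=2, tail=3, size=1
write(78): buf=[_ _ 21 78], head=2, tail=0, size=2
write(41): buf=[41 _ 21 78], head=2, tail=1, size=3
write(17): buf=[41 17 21 78], head=2, tail=2, size=4
read(): buf=[41 17 _ 78], head=3, tail=2, size=3

Answer: 41 17 _ 78
3
2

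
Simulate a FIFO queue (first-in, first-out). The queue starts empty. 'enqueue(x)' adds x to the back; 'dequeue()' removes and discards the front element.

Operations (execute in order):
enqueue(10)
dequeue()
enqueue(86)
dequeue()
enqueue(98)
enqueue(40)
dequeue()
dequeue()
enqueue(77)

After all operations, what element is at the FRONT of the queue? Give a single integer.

enqueue(10): queue = [10]
dequeue(): queue = []
enqueue(86): queue = [86]
dequeue(): queue = []
enqueue(98): queue = [98]
enqueue(40): queue = [98, 40]
dequeue(): queue = [40]
dequeue(): queue = []
enqueue(77): queue = [77]

Answer: 77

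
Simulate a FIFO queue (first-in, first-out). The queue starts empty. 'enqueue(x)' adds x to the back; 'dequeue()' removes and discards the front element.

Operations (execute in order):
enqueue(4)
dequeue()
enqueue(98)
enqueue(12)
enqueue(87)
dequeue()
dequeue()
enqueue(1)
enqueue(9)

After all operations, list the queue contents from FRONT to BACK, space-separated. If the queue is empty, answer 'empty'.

enqueue(4): [4]
dequeue(): []
enqueue(98): [98]
enqueue(12): [98, 12]
enqueue(87): [98, 12, 87]
dequeue(): [12, 87]
dequeue(): [87]
enqueue(1): [87, 1]
enqueue(9): [87, 1, 9]

Answer: 87 1 9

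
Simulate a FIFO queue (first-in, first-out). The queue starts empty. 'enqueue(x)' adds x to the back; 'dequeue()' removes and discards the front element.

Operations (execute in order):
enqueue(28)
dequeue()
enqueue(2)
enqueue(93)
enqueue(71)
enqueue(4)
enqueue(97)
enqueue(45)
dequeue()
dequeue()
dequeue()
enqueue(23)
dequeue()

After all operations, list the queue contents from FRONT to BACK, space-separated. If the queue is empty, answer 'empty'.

enqueue(28): [28]
dequeue(): []
enqueue(2): [2]
enqueue(93): [2, 93]
enqueue(71): [2, 93, 71]
enqueue(4): [2, 93, 71, 4]
enqueue(97): [2, 93, 71, 4, 97]
enqueue(45): [2, 93, 71, 4, 97, 45]
dequeue(): [93, 71, 4, 97, 45]
dequeue(): [71, 4, 97, 45]
dequeue(): [4, 97, 45]
enqueue(23): [4, 97, 45, 23]
dequeue(): [97, 45, 23]

Answer: 97 45 23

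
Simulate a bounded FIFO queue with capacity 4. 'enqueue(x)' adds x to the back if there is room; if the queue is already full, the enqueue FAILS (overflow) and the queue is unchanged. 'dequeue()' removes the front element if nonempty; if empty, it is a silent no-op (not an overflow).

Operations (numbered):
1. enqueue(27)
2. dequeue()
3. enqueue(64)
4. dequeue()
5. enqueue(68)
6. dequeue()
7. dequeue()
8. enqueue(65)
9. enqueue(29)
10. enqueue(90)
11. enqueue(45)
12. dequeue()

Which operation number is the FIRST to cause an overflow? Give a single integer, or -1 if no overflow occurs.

Answer: -1

Derivation:
1. enqueue(27): size=1
2. dequeue(): size=0
3. enqueue(64): size=1
4. dequeue(): size=0
5. enqueue(68): size=1
6. dequeue(): size=0
7. dequeue(): empty, no-op, size=0
8. enqueue(65): size=1
9. enqueue(29): size=2
10. enqueue(90): size=3
11. enqueue(45): size=4
12. dequeue(): size=3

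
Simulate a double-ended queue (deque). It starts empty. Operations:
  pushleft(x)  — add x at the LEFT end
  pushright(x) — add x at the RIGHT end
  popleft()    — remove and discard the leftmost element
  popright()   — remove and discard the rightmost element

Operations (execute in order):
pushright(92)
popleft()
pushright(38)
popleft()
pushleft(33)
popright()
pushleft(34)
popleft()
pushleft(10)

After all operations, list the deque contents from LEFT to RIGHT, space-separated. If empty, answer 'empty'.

pushright(92): [92]
popleft(): []
pushright(38): [38]
popleft(): []
pushleft(33): [33]
popright(): []
pushleft(34): [34]
popleft(): []
pushleft(10): [10]

Answer: 10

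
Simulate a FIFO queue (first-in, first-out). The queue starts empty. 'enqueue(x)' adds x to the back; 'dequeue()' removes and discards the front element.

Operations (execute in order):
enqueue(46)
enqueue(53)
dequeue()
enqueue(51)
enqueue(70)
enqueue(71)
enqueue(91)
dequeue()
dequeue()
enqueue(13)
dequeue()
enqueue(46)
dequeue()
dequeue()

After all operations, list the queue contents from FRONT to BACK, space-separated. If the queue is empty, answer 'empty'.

Answer: 13 46

Derivation:
enqueue(46): [46]
enqueue(53): [46, 53]
dequeue(): [53]
enqueue(51): [53, 51]
enqueue(70): [53, 51, 70]
enqueue(71): [53, 51, 70, 71]
enqueue(91): [53, 51, 70, 71, 91]
dequeue(): [51, 70, 71, 91]
dequeue(): [70, 71, 91]
enqueue(13): [70, 71, 91, 13]
dequeue(): [71, 91, 13]
enqueue(46): [71, 91, 13, 46]
dequeue(): [91, 13, 46]
dequeue(): [13, 46]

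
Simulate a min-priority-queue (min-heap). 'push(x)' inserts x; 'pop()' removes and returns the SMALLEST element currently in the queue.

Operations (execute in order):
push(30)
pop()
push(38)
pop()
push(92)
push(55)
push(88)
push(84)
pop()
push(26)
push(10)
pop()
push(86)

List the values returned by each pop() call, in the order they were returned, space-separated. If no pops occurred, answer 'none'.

push(30): heap contents = [30]
pop() → 30: heap contents = []
push(38): heap contents = [38]
pop() → 38: heap contents = []
push(92): heap contents = [92]
push(55): heap contents = [55, 92]
push(88): heap contents = [55, 88, 92]
push(84): heap contents = [55, 84, 88, 92]
pop() → 55: heap contents = [84, 88, 92]
push(26): heap contents = [26, 84, 88, 92]
push(10): heap contents = [10, 26, 84, 88, 92]
pop() → 10: heap contents = [26, 84, 88, 92]
push(86): heap contents = [26, 84, 86, 88, 92]

Answer: 30 38 55 10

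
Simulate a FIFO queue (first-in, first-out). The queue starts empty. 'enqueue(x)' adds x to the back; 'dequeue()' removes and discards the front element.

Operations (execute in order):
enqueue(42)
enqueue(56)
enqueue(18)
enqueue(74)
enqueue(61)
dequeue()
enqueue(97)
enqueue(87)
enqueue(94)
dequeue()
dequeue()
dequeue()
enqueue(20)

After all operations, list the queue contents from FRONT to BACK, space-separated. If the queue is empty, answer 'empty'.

enqueue(42): [42]
enqueue(56): [42, 56]
enqueue(18): [42, 56, 18]
enqueue(74): [42, 56, 18, 74]
enqueue(61): [42, 56, 18, 74, 61]
dequeue(): [56, 18, 74, 61]
enqueue(97): [56, 18, 74, 61, 97]
enqueue(87): [56, 18, 74, 61, 97, 87]
enqueue(94): [56, 18, 74, 61, 97, 87, 94]
dequeue(): [18, 74, 61, 97, 87, 94]
dequeue(): [74, 61, 97, 87, 94]
dequeue(): [61, 97, 87, 94]
enqueue(20): [61, 97, 87, 94, 20]

Answer: 61 97 87 94 20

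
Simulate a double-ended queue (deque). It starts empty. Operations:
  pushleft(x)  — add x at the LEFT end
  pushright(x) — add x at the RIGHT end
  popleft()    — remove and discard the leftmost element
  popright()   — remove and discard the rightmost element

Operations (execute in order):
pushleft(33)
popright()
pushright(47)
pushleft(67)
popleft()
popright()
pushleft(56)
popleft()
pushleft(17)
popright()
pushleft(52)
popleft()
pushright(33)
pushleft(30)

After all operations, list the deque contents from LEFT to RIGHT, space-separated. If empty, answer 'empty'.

pushleft(33): [33]
popright(): []
pushright(47): [47]
pushleft(67): [67, 47]
popleft(): [47]
popright(): []
pushleft(56): [56]
popleft(): []
pushleft(17): [17]
popright(): []
pushleft(52): [52]
popleft(): []
pushright(33): [33]
pushleft(30): [30, 33]

Answer: 30 33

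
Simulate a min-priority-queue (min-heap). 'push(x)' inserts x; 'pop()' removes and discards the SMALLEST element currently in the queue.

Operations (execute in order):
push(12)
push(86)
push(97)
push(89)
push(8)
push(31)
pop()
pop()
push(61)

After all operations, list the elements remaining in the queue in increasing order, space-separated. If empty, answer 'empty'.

Answer: 31 61 86 89 97

Derivation:
push(12): heap contents = [12]
push(86): heap contents = [12, 86]
push(97): heap contents = [12, 86, 97]
push(89): heap contents = [12, 86, 89, 97]
push(8): heap contents = [8, 12, 86, 89, 97]
push(31): heap contents = [8, 12, 31, 86, 89, 97]
pop() → 8: heap contents = [12, 31, 86, 89, 97]
pop() → 12: heap contents = [31, 86, 89, 97]
push(61): heap contents = [31, 61, 86, 89, 97]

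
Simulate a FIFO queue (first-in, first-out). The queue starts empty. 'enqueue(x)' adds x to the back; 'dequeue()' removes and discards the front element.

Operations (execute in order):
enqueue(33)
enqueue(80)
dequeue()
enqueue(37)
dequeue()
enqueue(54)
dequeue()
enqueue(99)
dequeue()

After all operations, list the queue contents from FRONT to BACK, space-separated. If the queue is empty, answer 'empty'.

Answer: 99

Derivation:
enqueue(33): [33]
enqueue(80): [33, 80]
dequeue(): [80]
enqueue(37): [80, 37]
dequeue(): [37]
enqueue(54): [37, 54]
dequeue(): [54]
enqueue(99): [54, 99]
dequeue(): [99]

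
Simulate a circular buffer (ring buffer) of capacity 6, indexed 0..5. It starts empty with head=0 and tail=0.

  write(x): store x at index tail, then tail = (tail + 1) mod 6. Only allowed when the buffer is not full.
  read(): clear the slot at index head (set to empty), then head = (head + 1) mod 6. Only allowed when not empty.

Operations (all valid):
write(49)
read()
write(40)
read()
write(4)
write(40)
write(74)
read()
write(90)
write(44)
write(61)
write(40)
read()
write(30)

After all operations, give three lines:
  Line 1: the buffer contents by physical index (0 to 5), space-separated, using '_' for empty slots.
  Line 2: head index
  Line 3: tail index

write(49): buf=[49 _ _ _ _ _], head=0, tail=1, size=1
read(): buf=[_ _ _ _ _ _], head=1, tail=1, size=0
write(40): buf=[_ 40 _ _ _ _], head=1, tail=2, size=1
read(): buf=[_ _ _ _ _ _], head=2, tail=2, size=0
write(4): buf=[_ _ 4 _ _ _], head=2, tail=3, size=1
write(40): buf=[_ _ 4 40 _ _], head=2, tail=4, size=2
write(74): buf=[_ _ 4 40 74 _], head=2, tail=5, size=3
read(): buf=[_ _ _ 40 74 _], head=3, tail=5, size=2
write(90): buf=[_ _ _ 40 74 90], head=3, tail=0, size=3
write(44): buf=[44 _ _ 40 74 90], head=3, tail=1, size=4
write(61): buf=[44 61 _ 40 74 90], head=3, tail=2, size=5
write(40): buf=[44 61 40 40 74 90], head=3, tail=3, size=6
read(): buf=[44 61 40 _ 74 90], head=4, tail=3, size=5
write(30): buf=[44 61 40 30 74 90], head=4, tail=4, size=6

Answer: 44 61 40 30 74 90
4
4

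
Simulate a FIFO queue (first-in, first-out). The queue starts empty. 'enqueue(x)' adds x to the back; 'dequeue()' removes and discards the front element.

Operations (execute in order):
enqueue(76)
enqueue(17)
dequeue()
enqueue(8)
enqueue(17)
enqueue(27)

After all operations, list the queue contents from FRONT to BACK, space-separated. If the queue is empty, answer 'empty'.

Answer: 17 8 17 27

Derivation:
enqueue(76): [76]
enqueue(17): [76, 17]
dequeue(): [17]
enqueue(8): [17, 8]
enqueue(17): [17, 8, 17]
enqueue(27): [17, 8, 17, 27]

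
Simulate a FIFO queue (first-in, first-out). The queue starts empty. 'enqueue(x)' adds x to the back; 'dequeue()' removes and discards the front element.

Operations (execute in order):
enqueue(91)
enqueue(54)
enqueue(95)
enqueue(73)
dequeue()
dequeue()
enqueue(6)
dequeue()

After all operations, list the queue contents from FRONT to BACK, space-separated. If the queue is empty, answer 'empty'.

enqueue(91): [91]
enqueue(54): [91, 54]
enqueue(95): [91, 54, 95]
enqueue(73): [91, 54, 95, 73]
dequeue(): [54, 95, 73]
dequeue(): [95, 73]
enqueue(6): [95, 73, 6]
dequeue(): [73, 6]

Answer: 73 6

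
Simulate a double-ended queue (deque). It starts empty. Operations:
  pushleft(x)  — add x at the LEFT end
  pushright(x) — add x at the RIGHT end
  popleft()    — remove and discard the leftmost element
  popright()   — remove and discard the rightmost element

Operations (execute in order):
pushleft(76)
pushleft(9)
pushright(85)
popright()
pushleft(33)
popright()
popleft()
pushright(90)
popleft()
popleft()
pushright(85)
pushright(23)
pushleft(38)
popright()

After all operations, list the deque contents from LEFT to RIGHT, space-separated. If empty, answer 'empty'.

Answer: 38 85

Derivation:
pushleft(76): [76]
pushleft(9): [9, 76]
pushright(85): [9, 76, 85]
popright(): [9, 76]
pushleft(33): [33, 9, 76]
popright(): [33, 9]
popleft(): [9]
pushright(90): [9, 90]
popleft(): [90]
popleft(): []
pushright(85): [85]
pushright(23): [85, 23]
pushleft(38): [38, 85, 23]
popright(): [38, 85]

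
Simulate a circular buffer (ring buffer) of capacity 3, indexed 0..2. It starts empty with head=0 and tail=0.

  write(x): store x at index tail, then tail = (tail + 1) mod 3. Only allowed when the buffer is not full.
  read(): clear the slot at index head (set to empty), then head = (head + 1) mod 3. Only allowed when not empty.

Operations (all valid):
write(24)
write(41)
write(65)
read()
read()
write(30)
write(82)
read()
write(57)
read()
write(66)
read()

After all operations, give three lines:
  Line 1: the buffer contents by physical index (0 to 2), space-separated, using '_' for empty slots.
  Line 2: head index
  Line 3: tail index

Answer: 66 _ 57
2
1

Derivation:
write(24): buf=[24 _ _], head=0, tail=1, size=1
write(41): buf=[24 41 _], head=0, tail=2, size=2
write(65): buf=[24 41 65], head=0, tail=0, size=3
read(): buf=[_ 41 65], head=1, tail=0, size=2
read(): buf=[_ _ 65], head=2, tail=0, size=1
write(30): buf=[30 _ 65], head=2, tail=1, size=2
write(82): buf=[30 82 65], head=2, tail=2, size=3
read(): buf=[30 82 _], head=0, tail=2, size=2
write(57): buf=[30 82 57], head=0, tail=0, size=3
read(): buf=[_ 82 57], head=1, tail=0, size=2
write(66): buf=[66 82 57], head=1, tail=1, size=3
read(): buf=[66 _ 57], head=2, tail=1, size=2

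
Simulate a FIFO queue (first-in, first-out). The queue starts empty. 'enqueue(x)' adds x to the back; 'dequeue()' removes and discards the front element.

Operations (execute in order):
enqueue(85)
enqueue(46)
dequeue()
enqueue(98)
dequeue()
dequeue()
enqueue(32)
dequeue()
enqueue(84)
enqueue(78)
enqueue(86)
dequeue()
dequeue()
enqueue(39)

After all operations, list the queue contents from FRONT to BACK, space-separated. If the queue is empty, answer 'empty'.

Answer: 86 39

Derivation:
enqueue(85): [85]
enqueue(46): [85, 46]
dequeue(): [46]
enqueue(98): [46, 98]
dequeue(): [98]
dequeue(): []
enqueue(32): [32]
dequeue(): []
enqueue(84): [84]
enqueue(78): [84, 78]
enqueue(86): [84, 78, 86]
dequeue(): [78, 86]
dequeue(): [86]
enqueue(39): [86, 39]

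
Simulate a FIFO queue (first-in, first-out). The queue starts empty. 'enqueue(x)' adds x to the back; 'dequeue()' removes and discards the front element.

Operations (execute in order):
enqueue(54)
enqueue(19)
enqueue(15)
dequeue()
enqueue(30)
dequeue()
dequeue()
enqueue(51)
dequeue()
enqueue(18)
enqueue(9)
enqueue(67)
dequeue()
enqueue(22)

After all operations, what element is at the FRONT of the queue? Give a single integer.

Answer: 18

Derivation:
enqueue(54): queue = [54]
enqueue(19): queue = [54, 19]
enqueue(15): queue = [54, 19, 15]
dequeue(): queue = [19, 15]
enqueue(30): queue = [19, 15, 30]
dequeue(): queue = [15, 30]
dequeue(): queue = [30]
enqueue(51): queue = [30, 51]
dequeue(): queue = [51]
enqueue(18): queue = [51, 18]
enqueue(9): queue = [51, 18, 9]
enqueue(67): queue = [51, 18, 9, 67]
dequeue(): queue = [18, 9, 67]
enqueue(22): queue = [18, 9, 67, 22]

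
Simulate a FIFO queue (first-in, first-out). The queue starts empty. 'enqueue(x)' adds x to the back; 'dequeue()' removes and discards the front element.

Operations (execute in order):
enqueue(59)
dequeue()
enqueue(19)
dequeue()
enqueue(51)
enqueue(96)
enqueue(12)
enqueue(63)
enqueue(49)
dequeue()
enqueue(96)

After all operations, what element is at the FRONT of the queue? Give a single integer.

enqueue(59): queue = [59]
dequeue(): queue = []
enqueue(19): queue = [19]
dequeue(): queue = []
enqueue(51): queue = [51]
enqueue(96): queue = [51, 96]
enqueue(12): queue = [51, 96, 12]
enqueue(63): queue = [51, 96, 12, 63]
enqueue(49): queue = [51, 96, 12, 63, 49]
dequeue(): queue = [96, 12, 63, 49]
enqueue(96): queue = [96, 12, 63, 49, 96]

Answer: 96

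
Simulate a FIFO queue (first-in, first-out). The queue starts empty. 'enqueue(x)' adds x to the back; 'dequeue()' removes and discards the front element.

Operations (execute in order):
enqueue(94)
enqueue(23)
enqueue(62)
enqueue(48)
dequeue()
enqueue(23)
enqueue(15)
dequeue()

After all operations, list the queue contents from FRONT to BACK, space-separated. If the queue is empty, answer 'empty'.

enqueue(94): [94]
enqueue(23): [94, 23]
enqueue(62): [94, 23, 62]
enqueue(48): [94, 23, 62, 48]
dequeue(): [23, 62, 48]
enqueue(23): [23, 62, 48, 23]
enqueue(15): [23, 62, 48, 23, 15]
dequeue(): [62, 48, 23, 15]

Answer: 62 48 23 15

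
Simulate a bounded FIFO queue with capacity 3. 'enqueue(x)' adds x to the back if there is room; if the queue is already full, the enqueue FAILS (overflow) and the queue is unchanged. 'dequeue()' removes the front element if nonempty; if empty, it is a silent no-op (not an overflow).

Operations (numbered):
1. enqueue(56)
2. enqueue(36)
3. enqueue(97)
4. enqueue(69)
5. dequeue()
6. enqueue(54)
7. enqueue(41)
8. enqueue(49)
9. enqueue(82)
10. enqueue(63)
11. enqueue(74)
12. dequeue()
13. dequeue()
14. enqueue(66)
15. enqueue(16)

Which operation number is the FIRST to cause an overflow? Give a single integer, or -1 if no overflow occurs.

Answer: 4

Derivation:
1. enqueue(56): size=1
2. enqueue(36): size=2
3. enqueue(97): size=3
4. enqueue(69): size=3=cap → OVERFLOW (fail)
5. dequeue(): size=2
6. enqueue(54): size=3
7. enqueue(41): size=3=cap → OVERFLOW (fail)
8. enqueue(49): size=3=cap → OVERFLOW (fail)
9. enqueue(82): size=3=cap → OVERFLOW (fail)
10. enqueue(63): size=3=cap → OVERFLOW (fail)
11. enqueue(74): size=3=cap → OVERFLOW (fail)
12. dequeue(): size=2
13. dequeue(): size=1
14. enqueue(66): size=2
15. enqueue(16): size=3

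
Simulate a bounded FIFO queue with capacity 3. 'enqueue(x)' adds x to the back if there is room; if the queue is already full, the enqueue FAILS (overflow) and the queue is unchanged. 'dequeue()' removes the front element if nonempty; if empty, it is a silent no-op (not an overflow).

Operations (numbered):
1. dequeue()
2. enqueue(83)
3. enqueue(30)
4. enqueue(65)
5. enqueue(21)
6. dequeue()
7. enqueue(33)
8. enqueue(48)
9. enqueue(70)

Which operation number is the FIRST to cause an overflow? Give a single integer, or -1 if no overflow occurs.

1. dequeue(): empty, no-op, size=0
2. enqueue(83): size=1
3. enqueue(30): size=2
4. enqueue(65): size=3
5. enqueue(21): size=3=cap → OVERFLOW (fail)
6. dequeue(): size=2
7. enqueue(33): size=3
8. enqueue(48): size=3=cap → OVERFLOW (fail)
9. enqueue(70): size=3=cap → OVERFLOW (fail)

Answer: 5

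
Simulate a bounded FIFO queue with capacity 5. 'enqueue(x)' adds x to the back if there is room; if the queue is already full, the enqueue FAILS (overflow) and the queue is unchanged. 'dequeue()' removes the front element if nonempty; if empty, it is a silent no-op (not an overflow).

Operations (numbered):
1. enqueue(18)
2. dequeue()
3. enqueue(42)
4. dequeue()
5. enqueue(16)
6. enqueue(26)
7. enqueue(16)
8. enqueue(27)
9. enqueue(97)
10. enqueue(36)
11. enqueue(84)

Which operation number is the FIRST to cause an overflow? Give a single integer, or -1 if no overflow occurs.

Answer: 10

Derivation:
1. enqueue(18): size=1
2. dequeue(): size=0
3. enqueue(42): size=1
4. dequeue(): size=0
5. enqueue(16): size=1
6. enqueue(26): size=2
7. enqueue(16): size=3
8. enqueue(27): size=4
9. enqueue(97): size=5
10. enqueue(36): size=5=cap → OVERFLOW (fail)
11. enqueue(84): size=5=cap → OVERFLOW (fail)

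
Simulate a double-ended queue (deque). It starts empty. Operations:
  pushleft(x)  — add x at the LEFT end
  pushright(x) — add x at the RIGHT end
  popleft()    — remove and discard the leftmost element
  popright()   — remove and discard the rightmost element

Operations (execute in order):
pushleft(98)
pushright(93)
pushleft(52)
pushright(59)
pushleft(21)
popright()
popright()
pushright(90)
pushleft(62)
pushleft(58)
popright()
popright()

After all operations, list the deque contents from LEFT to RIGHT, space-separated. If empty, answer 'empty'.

pushleft(98): [98]
pushright(93): [98, 93]
pushleft(52): [52, 98, 93]
pushright(59): [52, 98, 93, 59]
pushleft(21): [21, 52, 98, 93, 59]
popright(): [21, 52, 98, 93]
popright(): [21, 52, 98]
pushright(90): [21, 52, 98, 90]
pushleft(62): [62, 21, 52, 98, 90]
pushleft(58): [58, 62, 21, 52, 98, 90]
popright(): [58, 62, 21, 52, 98]
popright(): [58, 62, 21, 52]

Answer: 58 62 21 52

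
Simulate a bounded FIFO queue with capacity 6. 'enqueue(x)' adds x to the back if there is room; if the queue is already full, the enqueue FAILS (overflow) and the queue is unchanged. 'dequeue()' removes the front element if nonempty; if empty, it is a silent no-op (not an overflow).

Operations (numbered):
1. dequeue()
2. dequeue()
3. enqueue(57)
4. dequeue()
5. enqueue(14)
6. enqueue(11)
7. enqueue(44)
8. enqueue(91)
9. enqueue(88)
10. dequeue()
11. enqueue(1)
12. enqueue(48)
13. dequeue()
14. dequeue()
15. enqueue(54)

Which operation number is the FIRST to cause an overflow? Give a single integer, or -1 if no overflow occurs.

Answer: -1

Derivation:
1. dequeue(): empty, no-op, size=0
2. dequeue(): empty, no-op, size=0
3. enqueue(57): size=1
4. dequeue(): size=0
5. enqueue(14): size=1
6. enqueue(11): size=2
7. enqueue(44): size=3
8. enqueue(91): size=4
9. enqueue(88): size=5
10. dequeue(): size=4
11. enqueue(1): size=5
12. enqueue(48): size=6
13. dequeue(): size=5
14. dequeue(): size=4
15. enqueue(54): size=5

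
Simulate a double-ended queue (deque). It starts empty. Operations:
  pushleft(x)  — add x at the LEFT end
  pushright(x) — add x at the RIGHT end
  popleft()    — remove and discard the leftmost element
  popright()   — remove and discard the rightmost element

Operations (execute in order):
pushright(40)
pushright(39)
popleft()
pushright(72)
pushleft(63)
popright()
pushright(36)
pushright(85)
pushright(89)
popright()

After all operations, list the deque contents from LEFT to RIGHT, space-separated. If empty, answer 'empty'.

Answer: 63 39 36 85

Derivation:
pushright(40): [40]
pushright(39): [40, 39]
popleft(): [39]
pushright(72): [39, 72]
pushleft(63): [63, 39, 72]
popright(): [63, 39]
pushright(36): [63, 39, 36]
pushright(85): [63, 39, 36, 85]
pushright(89): [63, 39, 36, 85, 89]
popright(): [63, 39, 36, 85]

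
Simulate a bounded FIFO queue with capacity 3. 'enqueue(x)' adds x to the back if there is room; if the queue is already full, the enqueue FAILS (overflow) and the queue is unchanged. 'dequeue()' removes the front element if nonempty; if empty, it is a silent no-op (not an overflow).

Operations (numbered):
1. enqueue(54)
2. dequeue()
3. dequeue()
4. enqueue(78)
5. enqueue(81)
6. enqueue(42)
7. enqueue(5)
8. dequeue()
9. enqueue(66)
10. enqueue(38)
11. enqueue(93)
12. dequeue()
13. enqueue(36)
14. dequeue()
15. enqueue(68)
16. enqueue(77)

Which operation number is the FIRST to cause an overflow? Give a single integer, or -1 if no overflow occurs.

Answer: 7

Derivation:
1. enqueue(54): size=1
2. dequeue(): size=0
3. dequeue(): empty, no-op, size=0
4. enqueue(78): size=1
5. enqueue(81): size=2
6. enqueue(42): size=3
7. enqueue(5): size=3=cap → OVERFLOW (fail)
8. dequeue(): size=2
9. enqueue(66): size=3
10. enqueue(38): size=3=cap → OVERFLOW (fail)
11. enqueue(93): size=3=cap → OVERFLOW (fail)
12. dequeue(): size=2
13. enqueue(36): size=3
14. dequeue(): size=2
15. enqueue(68): size=3
16. enqueue(77): size=3=cap → OVERFLOW (fail)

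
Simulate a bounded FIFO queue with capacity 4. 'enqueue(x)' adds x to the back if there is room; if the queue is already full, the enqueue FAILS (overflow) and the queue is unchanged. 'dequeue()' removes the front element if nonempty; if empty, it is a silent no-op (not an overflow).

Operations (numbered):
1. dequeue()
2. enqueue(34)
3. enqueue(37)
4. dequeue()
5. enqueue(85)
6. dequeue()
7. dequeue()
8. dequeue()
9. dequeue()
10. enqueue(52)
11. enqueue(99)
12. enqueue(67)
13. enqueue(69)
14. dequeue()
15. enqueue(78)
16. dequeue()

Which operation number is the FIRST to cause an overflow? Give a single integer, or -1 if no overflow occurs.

1. dequeue(): empty, no-op, size=0
2. enqueue(34): size=1
3. enqueue(37): size=2
4. dequeue(): size=1
5. enqueue(85): size=2
6. dequeue(): size=1
7. dequeue(): size=0
8. dequeue(): empty, no-op, size=0
9. dequeue(): empty, no-op, size=0
10. enqueue(52): size=1
11. enqueue(99): size=2
12. enqueue(67): size=3
13. enqueue(69): size=4
14. dequeue(): size=3
15. enqueue(78): size=4
16. dequeue(): size=3

Answer: -1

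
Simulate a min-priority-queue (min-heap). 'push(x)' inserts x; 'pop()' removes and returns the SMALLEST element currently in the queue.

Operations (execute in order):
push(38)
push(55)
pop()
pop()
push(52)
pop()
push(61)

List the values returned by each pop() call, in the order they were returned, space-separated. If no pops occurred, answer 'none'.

Answer: 38 55 52

Derivation:
push(38): heap contents = [38]
push(55): heap contents = [38, 55]
pop() → 38: heap contents = [55]
pop() → 55: heap contents = []
push(52): heap contents = [52]
pop() → 52: heap contents = []
push(61): heap contents = [61]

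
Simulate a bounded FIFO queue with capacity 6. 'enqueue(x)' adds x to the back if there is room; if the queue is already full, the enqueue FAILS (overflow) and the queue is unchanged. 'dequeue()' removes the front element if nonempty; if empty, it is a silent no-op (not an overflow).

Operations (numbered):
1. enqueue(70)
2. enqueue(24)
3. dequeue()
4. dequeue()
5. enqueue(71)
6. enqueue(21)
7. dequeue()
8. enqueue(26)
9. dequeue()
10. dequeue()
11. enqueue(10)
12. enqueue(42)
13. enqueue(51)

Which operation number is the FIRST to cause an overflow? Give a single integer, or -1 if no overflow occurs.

Answer: -1

Derivation:
1. enqueue(70): size=1
2. enqueue(24): size=2
3. dequeue(): size=1
4. dequeue(): size=0
5. enqueue(71): size=1
6. enqueue(21): size=2
7. dequeue(): size=1
8. enqueue(26): size=2
9. dequeue(): size=1
10. dequeue(): size=0
11. enqueue(10): size=1
12. enqueue(42): size=2
13. enqueue(51): size=3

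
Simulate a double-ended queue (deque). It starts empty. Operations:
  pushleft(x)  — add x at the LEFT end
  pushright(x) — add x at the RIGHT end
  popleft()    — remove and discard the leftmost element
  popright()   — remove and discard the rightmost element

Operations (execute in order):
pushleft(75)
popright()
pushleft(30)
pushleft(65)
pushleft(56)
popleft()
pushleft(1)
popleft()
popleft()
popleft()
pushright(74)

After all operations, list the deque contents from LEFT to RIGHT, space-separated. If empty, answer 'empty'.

Answer: 74

Derivation:
pushleft(75): [75]
popright(): []
pushleft(30): [30]
pushleft(65): [65, 30]
pushleft(56): [56, 65, 30]
popleft(): [65, 30]
pushleft(1): [1, 65, 30]
popleft(): [65, 30]
popleft(): [30]
popleft(): []
pushright(74): [74]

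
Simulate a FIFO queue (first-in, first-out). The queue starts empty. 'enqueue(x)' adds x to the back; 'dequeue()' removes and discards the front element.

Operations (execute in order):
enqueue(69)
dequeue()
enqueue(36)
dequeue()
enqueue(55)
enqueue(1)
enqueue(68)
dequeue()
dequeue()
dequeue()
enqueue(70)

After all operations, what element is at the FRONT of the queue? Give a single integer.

enqueue(69): queue = [69]
dequeue(): queue = []
enqueue(36): queue = [36]
dequeue(): queue = []
enqueue(55): queue = [55]
enqueue(1): queue = [55, 1]
enqueue(68): queue = [55, 1, 68]
dequeue(): queue = [1, 68]
dequeue(): queue = [68]
dequeue(): queue = []
enqueue(70): queue = [70]

Answer: 70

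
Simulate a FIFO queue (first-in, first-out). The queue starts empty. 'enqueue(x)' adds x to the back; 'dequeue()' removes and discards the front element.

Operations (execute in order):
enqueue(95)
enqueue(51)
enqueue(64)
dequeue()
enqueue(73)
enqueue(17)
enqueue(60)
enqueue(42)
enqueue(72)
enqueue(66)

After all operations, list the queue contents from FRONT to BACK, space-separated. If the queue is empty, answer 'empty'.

Answer: 51 64 73 17 60 42 72 66

Derivation:
enqueue(95): [95]
enqueue(51): [95, 51]
enqueue(64): [95, 51, 64]
dequeue(): [51, 64]
enqueue(73): [51, 64, 73]
enqueue(17): [51, 64, 73, 17]
enqueue(60): [51, 64, 73, 17, 60]
enqueue(42): [51, 64, 73, 17, 60, 42]
enqueue(72): [51, 64, 73, 17, 60, 42, 72]
enqueue(66): [51, 64, 73, 17, 60, 42, 72, 66]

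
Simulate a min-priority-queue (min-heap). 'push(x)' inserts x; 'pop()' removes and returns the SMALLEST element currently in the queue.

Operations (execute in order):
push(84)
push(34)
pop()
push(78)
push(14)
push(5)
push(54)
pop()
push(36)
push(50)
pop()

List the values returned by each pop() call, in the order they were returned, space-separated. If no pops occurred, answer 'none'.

push(84): heap contents = [84]
push(34): heap contents = [34, 84]
pop() → 34: heap contents = [84]
push(78): heap contents = [78, 84]
push(14): heap contents = [14, 78, 84]
push(5): heap contents = [5, 14, 78, 84]
push(54): heap contents = [5, 14, 54, 78, 84]
pop() → 5: heap contents = [14, 54, 78, 84]
push(36): heap contents = [14, 36, 54, 78, 84]
push(50): heap contents = [14, 36, 50, 54, 78, 84]
pop() → 14: heap contents = [36, 50, 54, 78, 84]

Answer: 34 5 14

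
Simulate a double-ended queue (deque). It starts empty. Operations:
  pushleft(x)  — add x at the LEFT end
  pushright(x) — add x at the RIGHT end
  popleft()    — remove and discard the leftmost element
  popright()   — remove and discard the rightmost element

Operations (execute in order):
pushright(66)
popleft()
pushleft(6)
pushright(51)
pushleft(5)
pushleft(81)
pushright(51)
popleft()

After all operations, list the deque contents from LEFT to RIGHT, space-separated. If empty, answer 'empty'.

Answer: 5 6 51 51

Derivation:
pushright(66): [66]
popleft(): []
pushleft(6): [6]
pushright(51): [6, 51]
pushleft(5): [5, 6, 51]
pushleft(81): [81, 5, 6, 51]
pushright(51): [81, 5, 6, 51, 51]
popleft(): [5, 6, 51, 51]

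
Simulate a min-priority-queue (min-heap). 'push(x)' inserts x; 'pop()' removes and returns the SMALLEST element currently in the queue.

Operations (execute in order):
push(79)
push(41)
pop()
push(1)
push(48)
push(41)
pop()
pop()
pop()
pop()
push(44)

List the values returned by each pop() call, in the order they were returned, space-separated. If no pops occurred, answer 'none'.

Answer: 41 1 41 48 79

Derivation:
push(79): heap contents = [79]
push(41): heap contents = [41, 79]
pop() → 41: heap contents = [79]
push(1): heap contents = [1, 79]
push(48): heap contents = [1, 48, 79]
push(41): heap contents = [1, 41, 48, 79]
pop() → 1: heap contents = [41, 48, 79]
pop() → 41: heap contents = [48, 79]
pop() → 48: heap contents = [79]
pop() → 79: heap contents = []
push(44): heap contents = [44]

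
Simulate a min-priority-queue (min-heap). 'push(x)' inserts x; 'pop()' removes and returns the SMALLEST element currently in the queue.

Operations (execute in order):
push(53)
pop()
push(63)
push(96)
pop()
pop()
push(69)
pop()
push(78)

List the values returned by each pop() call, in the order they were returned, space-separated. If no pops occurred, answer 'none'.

push(53): heap contents = [53]
pop() → 53: heap contents = []
push(63): heap contents = [63]
push(96): heap contents = [63, 96]
pop() → 63: heap contents = [96]
pop() → 96: heap contents = []
push(69): heap contents = [69]
pop() → 69: heap contents = []
push(78): heap contents = [78]

Answer: 53 63 96 69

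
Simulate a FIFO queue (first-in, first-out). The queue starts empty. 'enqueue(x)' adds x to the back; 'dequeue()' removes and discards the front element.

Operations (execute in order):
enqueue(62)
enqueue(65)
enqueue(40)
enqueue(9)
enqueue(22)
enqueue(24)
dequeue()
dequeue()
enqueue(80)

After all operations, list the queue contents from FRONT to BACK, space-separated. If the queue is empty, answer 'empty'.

Answer: 40 9 22 24 80

Derivation:
enqueue(62): [62]
enqueue(65): [62, 65]
enqueue(40): [62, 65, 40]
enqueue(9): [62, 65, 40, 9]
enqueue(22): [62, 65, 40, 9, 22]
enqueue(24): [62, 65, 40, 9, 22, 24]
dequeue(): [65, 40, 9, 22, 24]
dequeue(): [40, 9, 22, 24]
enqueue(80): [40, 9, 22, 24, 80]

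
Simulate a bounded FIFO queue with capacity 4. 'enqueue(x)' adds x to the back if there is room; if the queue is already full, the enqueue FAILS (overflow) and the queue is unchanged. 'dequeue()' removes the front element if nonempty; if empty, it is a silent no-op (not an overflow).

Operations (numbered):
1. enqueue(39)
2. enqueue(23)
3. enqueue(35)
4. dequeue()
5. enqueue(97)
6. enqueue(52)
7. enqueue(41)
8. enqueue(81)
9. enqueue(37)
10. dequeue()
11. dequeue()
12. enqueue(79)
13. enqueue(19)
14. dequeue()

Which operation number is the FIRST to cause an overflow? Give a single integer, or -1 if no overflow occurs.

1. enqueue(39): size=1
2. enqueue(23): size=2
3. enqueue(35): size=3
4. dequeue(): size=2
5. enqueue(97): size=3
6. enqueue(52): size=4
7. enqueue(41): size=4=cap → OVERFLOW (fail)
8. enqueue(81): size=4=cap → OVERFLOW (fail)
9. enqueue(37): size=4=cap → OVERFLOW (fail)
10. dequeue(): size=3
11. dequeue(): size=2
12. enqueue(79): size=3
13. enqueue(19): size=4
14. dequeue(): size=3

Answer: 7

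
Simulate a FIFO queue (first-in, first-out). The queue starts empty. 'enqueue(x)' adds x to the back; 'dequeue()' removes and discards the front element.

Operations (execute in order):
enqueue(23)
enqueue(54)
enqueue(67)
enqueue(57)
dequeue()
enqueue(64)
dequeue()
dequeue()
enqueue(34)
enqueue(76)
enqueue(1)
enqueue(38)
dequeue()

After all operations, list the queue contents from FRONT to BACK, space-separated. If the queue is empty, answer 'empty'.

enqueue(23): [23]
enqueue(54): [23, 54]
enqueue(67): [23, 54, 67]
enqueue(57): [23, 54, 67, 57]
dequeue(): [54, 67, 57]
enqueue(64): [54, 67, 57, 64]
dequeue(): [67, 57, 64]
dequeue(): [57, 64]
enqueue(34): [57, 64, 34]
enqueue(76): [57, 64, 34, 76]
enqueue(1): [57, 64, 34, 76, 1]
enqueue(38): [57, 64, 34, 76, 1, 38]
dequeue(): [64, 34, 76, 1, 38]

Answer: 64 34 76 1 38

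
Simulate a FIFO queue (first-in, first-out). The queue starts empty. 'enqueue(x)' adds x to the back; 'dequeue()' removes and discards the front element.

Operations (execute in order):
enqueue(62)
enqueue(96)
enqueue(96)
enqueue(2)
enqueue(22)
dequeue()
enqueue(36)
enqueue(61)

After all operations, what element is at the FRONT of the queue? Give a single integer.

enqueue(62): queue = [62]
enqueue(96): queue = [62, 96]
enqueue(96): queue = [62, 96, 96]
enqueue(2): queue = [62, 96, 96, 2]
enqueue(22): queue = [62, 96, 96, 2, 22]
dequeue(): queue = [96, 96, 2, 22]
enqueue(36): queue = [96, 96, 2, 22, 36]
enqueue(61): queue = [96, 96, 2, 22, 36, 61]

Answer: 96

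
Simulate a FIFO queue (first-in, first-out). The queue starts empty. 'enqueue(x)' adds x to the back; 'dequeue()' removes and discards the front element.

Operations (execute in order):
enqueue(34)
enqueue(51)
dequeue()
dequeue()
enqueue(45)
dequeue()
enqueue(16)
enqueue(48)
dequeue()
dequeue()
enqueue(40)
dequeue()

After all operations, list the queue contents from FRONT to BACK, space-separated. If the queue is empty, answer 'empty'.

Answer: empty

Derivation:
enqueue(34): [34]
enqueue(51): [34, 51]
dequeue(): [51]
dequeue(): []
enqueue(45): [45]
dequeue(): []
enqueue(16): [16]
enqueue(48): [16, 48]
dequeue(): [48]
dequeue(): []
enqueue(40): [40]
dequeue(): []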